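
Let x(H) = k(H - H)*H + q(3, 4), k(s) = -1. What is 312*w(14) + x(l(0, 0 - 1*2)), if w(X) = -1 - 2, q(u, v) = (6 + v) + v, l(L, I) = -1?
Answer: -921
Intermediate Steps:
q(u, v) = 6 + 2*v
w(X) = -3
x(H) = 14 - H (x(H) = -H + (6 + 2*4) = -H + (6 + 8) = -H + 14 = 14 - H)
312*w(14) + x(l(0, 0 - 1*2)) = 312*(-3) + (14 - 1*(-1)) = -936 + (14 + 1) = -936 + 15 = -921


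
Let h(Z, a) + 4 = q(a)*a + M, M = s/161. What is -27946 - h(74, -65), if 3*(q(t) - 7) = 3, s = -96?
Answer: -4414846/161 ≈ -27421.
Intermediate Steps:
M = -96/161 ≈ -0.59627
q(t) = 8 (q(t) = 7 + (⅓)*3 = 7 + 1 = 8)
h(Z, a) = -740/161 + 8*a (h(Z, a) = -4 + (8*a - 96/161) = -4 + (-96/161 + 8*a) = -740/161 + 8*a)
-27946 - h(74, -65) = -27946 - (-740/161 + 8*(-65)) = -27946 - (-740/161 - 520) = -27946 - 1*(-84460/161) = -27946 + 84460/161 = -4414846/161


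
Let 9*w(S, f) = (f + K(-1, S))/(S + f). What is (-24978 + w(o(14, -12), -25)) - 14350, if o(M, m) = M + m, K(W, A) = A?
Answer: -353951/9 ≈ -39328.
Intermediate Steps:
w(S, f) = 1/9 (w(S, f) = ((f + S)/(S + f))/9 = ((S + f)/(S + f))/9 = (1/9)*1 = 1/9)
(-24978 + w(o(14, -12), -25)) - 14350 = (-24978 + 1/9) - 14350 = -224801/9 - 14350 = -353951/9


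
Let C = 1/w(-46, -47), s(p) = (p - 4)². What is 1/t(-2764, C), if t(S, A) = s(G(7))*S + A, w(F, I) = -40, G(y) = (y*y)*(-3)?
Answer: -40/2520878561 ≈ -1.5867e-8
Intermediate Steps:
G(y) = -3*y² (G(y) = y²*(-3) = -3*y²)
s(p) = (-4 + p)²
C = -1/40 (C = 1/(-40) = -1/40 ≈ -0.025000)
t(S, A) = A + 22801*S (t(S, A) = (-4 - 3*7²)²*S + A = (-4 - 3*49)²*S + A = (-4 - 147)²*S + A = (-151)²*S + A = 22801*S + A = A + 22801*S)
1/t(-2764, C) = 1/(-1/40 + 22801*(-2764)) = 1/(-1/40 - 63021964) = 1/(-2520878561/40) = -40/2520878561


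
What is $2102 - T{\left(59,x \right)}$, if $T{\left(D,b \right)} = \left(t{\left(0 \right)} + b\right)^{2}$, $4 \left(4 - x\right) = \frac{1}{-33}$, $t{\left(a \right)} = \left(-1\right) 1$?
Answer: $\frac{36467639}{17424} \approx 2093.0$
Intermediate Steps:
$t{\left(a \right)} = -1$
$x = \frac{529}{132}$ ($x = 4 - \frac{1}{4 \left(-33\right)} = 4 - - \frac{1}{132} = 4 + \frac{1}{132} = \frac{529}{132} \approx 4.0076$)
$T{\left(D,b \right)} = \left(-1 + b\right)^{2}$
$2102 - T{\left(59,x \right)} = 2102 - \left(-1 + \frac{529}{132}\right)^{2} = 2102 - \left(\frac{397}{132}\right)^{2} = 2102 - \frac{157609}{17424} = \frac{36467639}{17424}$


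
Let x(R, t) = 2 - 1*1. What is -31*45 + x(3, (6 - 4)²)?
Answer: -1394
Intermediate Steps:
x(R, t) = 1 (x(R, t) = 2 - 1 = 1)
-31*45 + x(3, (6 - 4)²) = -31*45 + 1 = -1395 + 1 = -1394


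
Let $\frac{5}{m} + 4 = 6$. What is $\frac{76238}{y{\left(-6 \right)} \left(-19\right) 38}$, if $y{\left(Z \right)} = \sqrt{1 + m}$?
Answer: $- \frac{38119 \sqrt{14}}{2527} \approx -56.442$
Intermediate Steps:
$m = \frac{5}{2}$ ($m = \frac{5}{-4 + 6} = \frac{5}{2} \approx 2.5$)
$y{\left(Z \right)} = \frac{\sqrt{14}}{2}$ ($y{\left(Z \right)} = \sqrt{1 + \frac{5}{2}} = \sqrt{\frac{7}{2}} = \frac{\sqrt{14}}{2}$)
$\frac{76238}{y{\left(-6 \right)} \left(-19\right) 38} = \frac{76238}{\frac{\sqrt{14}}{2} \left(-19\right) 38} = \frac{76238}{- \frac{19 \sqrt{14}}{2} \cdot 38} = \frac{76238}{\left(-361\right) \sqrt{14}} = 76238 \left(- \frac{\sqrt{14}}{5054}\right) = - \frac{38119 \sqrt{14}}{2527}$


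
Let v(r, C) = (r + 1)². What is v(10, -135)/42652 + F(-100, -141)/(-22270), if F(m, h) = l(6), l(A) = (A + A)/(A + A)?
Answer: 1326009/474930020 ≈ 0.0027920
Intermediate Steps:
l(A) = 1 (l(A) = (2*A)/((2*A)) = (2*A)*(1/(2*A)) = 1)
F(m, h) = 1
v(r, C) = (1 + r)²
v(10, -135)/42652 + F(-100, -141)/(-22270) = (1 + 10)²/42652 + 1/(-22270) = 11²*(1/42652) + 1*(-1/22270) = 121*(1/42652) - 1/22270 = 121/42652 - 1/22270 = 1326009/474930020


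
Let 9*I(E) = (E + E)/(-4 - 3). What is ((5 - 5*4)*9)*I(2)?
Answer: 60/7 ≈ 8.5714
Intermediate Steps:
I(E) = -2*E/63 (I(E) = ((E + E)/(-4 - 3))/9 = ((2*E)/(-7))/9 = ((2*E)*(-⅐))/9 = (-2*E/7)/9 = -2*E/63)
((5 - 5*4)*9)*I(2) = ((5 - 5*4)*9)*(-2/63*2) = ((5 - 20)*9)*(-4/63) = -15*9*(-4/63) = -135*(-4/63) = 60/7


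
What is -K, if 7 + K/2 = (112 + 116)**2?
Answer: -103954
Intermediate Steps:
K = 103954 (K = -14 + 2*(112 + 116)**2 = -14 + 2*228**2 = -14 + 2*51984 = -14 + 103968 = 103954)
-K = -1*103954 = -103954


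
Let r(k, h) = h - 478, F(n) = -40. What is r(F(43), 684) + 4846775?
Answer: 4846981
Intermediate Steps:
r(k, h) = -478 + h
r(F(43), 684) + 4846775 = (-478 + 684) + 4846775 = 206 + 4846775 = 4846981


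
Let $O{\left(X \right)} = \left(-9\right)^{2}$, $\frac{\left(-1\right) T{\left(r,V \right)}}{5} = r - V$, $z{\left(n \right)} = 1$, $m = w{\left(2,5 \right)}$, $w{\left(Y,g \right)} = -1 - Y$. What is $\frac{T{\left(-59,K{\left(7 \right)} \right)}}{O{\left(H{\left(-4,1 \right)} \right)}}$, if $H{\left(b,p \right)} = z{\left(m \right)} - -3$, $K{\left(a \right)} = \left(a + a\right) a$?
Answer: $\frac{785}{81} \approx 9.6914$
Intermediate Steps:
$m = -3$ ($m = -1 - 2 = -3$)
$K{\left(a \right)} = 2 a^{2}$ ($K{\left(a \right)} = 2 a a = 2 a^{2}$)
$T{\left(r,V \right)} = - 5 r + 5 V$ ($T{\left(r,V \right)} = - 5 \left(r - V\right) = - 5 r + 5 V$)
$H{\left(b,p \right)} = 4$ ($H{\left(b,p \right)} = 1 - -3 = 1 + 3 = 4$)
$O{\left(X \right)} = 81$
$\frac{T{\left(-59,K{\left(7 \right)} \right)}}{O{\left(H{\left(-4,1 \right)} \right)}} = \frac{\left(-5\right) \left(-59\right) + 5 \cdot 2 \cdot 7^{2}}{81} = \left(295 + 5 \cdot 2 \cdot 49\right) \frac{1}{81} = \left(295 + 5 \cdot 98\right) \frac{1}{81} = \left(295 + 490\right) \frac{1}{81} = 785 \cdot \frac{1}{81} = \frac{785}{81}$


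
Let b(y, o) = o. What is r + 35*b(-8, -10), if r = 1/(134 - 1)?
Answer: -46549/133 ≈ -349.99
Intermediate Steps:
r = 1/133 ≈ 0.0075188
r + 35*b(-8, -10) = 1/133 + 35*(-10) = 1/133 - 350 = -46549/133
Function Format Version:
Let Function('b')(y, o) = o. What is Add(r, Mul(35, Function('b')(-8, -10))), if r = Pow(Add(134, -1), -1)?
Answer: Rational(-46549, 133) ≈ -349.99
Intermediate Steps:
r = Rational(1, 133) (r = Pow(133, -1) = Rational(1, 133) ≈ 0.0075188)
Add(r, Mul(35, Function('b')(-8, -10))) = Add(Rational(1, 133), Mul(35, -10)) = Add(Rational(1, 133), -350) = Rational(-46549, 133)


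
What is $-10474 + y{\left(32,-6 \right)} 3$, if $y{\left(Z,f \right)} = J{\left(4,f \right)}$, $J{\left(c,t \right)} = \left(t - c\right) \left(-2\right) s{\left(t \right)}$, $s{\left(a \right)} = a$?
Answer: $-10834$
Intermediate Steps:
$J{\left(c,t \right)} = t \left(- 2 t + 2 c\right)$ ($J{\left(c,t \right)} = \left(t - c\right) \left(-2\right) t = \left(- 2 t + 2 c\right) t = t \left(- 2 t + 2 c\right)$)
$y{\left(Z,f \right)} = 2 f \left(4 - f\right)$
$-10474 + y{\left(32,-6 \right)} 3 = -10474 + 2 \left(-6\right) \left(4 - -6\right) 3 = -10474 + 2 \left(-6\right) \left(4 + 6\right) 3 = -10474 + 2 \left(-6\right) 10 \cdot 3 = -10474 - 360 = -10834$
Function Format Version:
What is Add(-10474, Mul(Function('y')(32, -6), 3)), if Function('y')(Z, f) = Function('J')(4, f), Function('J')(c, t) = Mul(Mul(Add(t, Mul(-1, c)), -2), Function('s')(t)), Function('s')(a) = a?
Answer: -10834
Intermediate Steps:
Function('J')(c, t) = Mul(t, Add(Mul(-2, t), Mul(2, c))) (Function('J')(c, t) = Mul(Mul(Add(t, Mul(-1, c)), -2), t) = Mul(Add(Mul(-2, t), Mul(2, c)), t) = Mul(t, Add(Mul(-2, t), Mul(2, c))))
Function('y')(Z, f) = Mul(2, f, Add(4, Mul(-1, f)))
Add(-10474, Mul(Function('y')(32, -6), 3)) = Add(-10474, Mul(Mul(2, -6, Add(4, Mul(-1, -6))), 3)) = Add(-10474, Mul(Mul(2, -6, Add(4, 6)), 3)) = Add(-10474, Mul(Mul(2, -6, 10), 3)) = Add(-10474, Mul(-120, 3)) = Add(-10474, -360) = -10834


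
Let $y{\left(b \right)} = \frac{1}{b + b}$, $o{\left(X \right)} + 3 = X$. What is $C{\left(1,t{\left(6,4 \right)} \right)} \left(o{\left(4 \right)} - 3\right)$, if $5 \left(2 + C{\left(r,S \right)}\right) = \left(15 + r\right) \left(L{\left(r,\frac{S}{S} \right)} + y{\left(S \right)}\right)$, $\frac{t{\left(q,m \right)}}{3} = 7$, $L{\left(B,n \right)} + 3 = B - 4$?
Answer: $\frac{4436}{105} \approx 42.248$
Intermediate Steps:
$o{\left(X \right)} = -3 + X$
$L{\left(B,n \right)} = -7 + B$ ($L{\left(B,n \right)} = -3 + \left(B - 4\right) = -3 + \left(-4 + B\right) = -7 + B$)
$t{\left(q,m \right)} = 21$ ($t{\left(q,m \right)} = 3 \cdot 7 = 21$)
$y{\left(b \right)} = \frac{1}{2 b}$
$C{\left(r,S \right)} = -2 + \frac{\left(15 + r\right) \left(-7 + r + \frac{1}{2 S}\right)}{5}$ ($C{\left(r,S \right)} = -2 + \frac{\left(15 + r\right) \left(\left(-7 + r\right) + \frac{1}{2 S}\right)}{5} = -2 + \frac{\left(15 + r\right) \left(-7 + r + \frac{1}{2 S}\right)}{5}$)
$C{\left(1,t{\left(6,4 \right)} \right)} \left(o{\left(4 \right)} - 3\right) = \frac{15 + 1 + 2 \cdot 21 \left(-115 + 15 \cdot 1 + 1 \left(-7 + 1\right)\right)}{10 \cdot 21} \left(\left(-3 + 4\right) - 3\right) = \frac{1}{10} \cdot \frac{1}{21} \left(15 + 1 + 2 \cdot 21 \left(-115 + 15 + 1 \left(-6\right)\right)\right) \left(1 - 3\right) = \frac{1}{10} \cdot \frac{1}{21} \left(15 + 1 + 2 \cdot 21 \left(-115 + 15 - 6\right)\right) \left(-2\right) = \frac{1}{10} \cdot \frac{1}{21} \left(15 + 1 + 2 \cdot 21 \left(-106\right)\right) \left(-2\right) = \frac{1}{10} \cdot \frac{1}{21} \left(15 + 1 - 4452\right) \left(-2\right) = \frac{1}{10} \cdot \frac{1}{21} \left(-4436\right) \left(-2\right) = \left(- \frac{2218}{105}\right) \left(-2\right) = \frac{4436}{105}$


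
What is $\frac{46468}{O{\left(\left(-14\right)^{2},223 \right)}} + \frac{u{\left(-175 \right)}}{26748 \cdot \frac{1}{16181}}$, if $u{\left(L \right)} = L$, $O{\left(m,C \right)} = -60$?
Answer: $- \frac{117735547}{133740} \approx -880.33$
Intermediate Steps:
$\frac{46468}{O{\left(\left(-14\right)^{2},223 \right)}} + \frac{u{\left(-175 \right)}}{26748 \cdot \frac{1}{16181}} = \frac{46468}{-60} - \frac{175}{26748 \cdot \frac{1}{16181}} = 46468 \left(- \frac{1}{60}\right) - \frac{175}{26748 \cdot \frac{1}{16181}} = - \frac{11617}{15} - \frac{175}{\frac{26748}{16181}} = - \frac{11617}{15} - \frac{2831675}{26748} = - \frac{117735547}{133740}$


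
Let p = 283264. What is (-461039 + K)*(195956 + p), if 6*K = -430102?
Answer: -255291356320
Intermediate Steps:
K = -215051/3 (K = (1/6)*(-430102) = -215051/3 ≈ -71684.)
(-461039 + K)*(195956 + p) = (-461039 - 215051/3)*(195956 + 283264) = -1598168/3*479220 = -255291356320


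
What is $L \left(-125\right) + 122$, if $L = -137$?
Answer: $17247$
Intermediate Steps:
$L \left(-125\right) + 122 = \left(-137\right) \left(-125\right) + 122 = 17125 + 122 = 17247$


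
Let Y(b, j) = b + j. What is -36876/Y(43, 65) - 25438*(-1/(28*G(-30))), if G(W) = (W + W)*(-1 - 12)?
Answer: -1592509/4680 ≈ -340.28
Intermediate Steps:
G(W) = -26*W (G(W) = (2*W)*(-13) = -26*W)
-36876/Y(43, 65) - 25438*(-1/(28*G(-30))) = -36876/(43 + 65) - 25438/(-26*(-30)*(-28)) = -36876/108 - 25438/(780*(-28)) = -36876*1/108 - 25438/(-21840) = -3073/9 - 25438*(-1/21840) = -3073/9 + 1817/1560 = -1592509/4680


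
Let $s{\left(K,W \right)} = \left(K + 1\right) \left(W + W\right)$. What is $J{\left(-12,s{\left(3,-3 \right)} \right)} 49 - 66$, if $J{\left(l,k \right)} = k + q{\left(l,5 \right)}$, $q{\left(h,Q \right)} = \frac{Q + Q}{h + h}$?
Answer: $- \frac{15149}{12} \approx -1262.4$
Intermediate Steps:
$s{\left(K,W \right)} = 2 W \left(1 + K\right)$ ($s{\left(K,W \right)} = \left(1 + K\right) 2 W = 2 W \left(1 + K\right)$)
$q{\left(h,Q \right)} = \frac{Q}{h}$ ($q{\left(h,Q \right)} = \frac{2 Q}{2 h} = 2 Q \frac{1}{2 h} = \frac{Q}{h}$)
$J{\left(l,k \right)} = k + \frac{5}{l}$
$J{\left(-12,s{\left(3,-3 \right)} \right)} 49 - 66 = \left(2 \left(-3\right) \left(1 + 3\right) + \frac{5}{-12}\right) 49 - 66 = \left(2 \left(-3\right) 4 + 5 \left(- \frac{1}{12}\right)\right) 49 - 66 = \left(-24 - \frac{5}{12}\right) 49 - 66 = \left(- \frac{293}{12}\right) 49 - 66 = - \frac{14357}{12} - 66 = - \frac{15149}{12}$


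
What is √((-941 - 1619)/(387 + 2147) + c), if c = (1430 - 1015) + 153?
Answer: 2*√227545598/1267 ≈ 23.812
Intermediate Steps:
c = 568 (c = 415 + 153 = 568)
√((-941 - 1619)/(387 + 2147) + c) = √((-941 - 1619)/(387 + 2147) + 568) = √(-2560/2534 + 568) = √(-2560*1/2534 + 568) = √(-1280/1267 + 568) = √(718376/1267) = 2*√227545598/1267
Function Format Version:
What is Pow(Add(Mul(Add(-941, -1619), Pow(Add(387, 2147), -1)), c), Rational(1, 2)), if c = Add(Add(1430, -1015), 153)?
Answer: Mul(Rational(2, 1267), Pow(227545598, Rational(1, 2))) ≈ 23.812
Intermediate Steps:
c = 568 (c = Add(415, 153) = 568)
Pow(Add(Mul(Add(-941, -1619), Pow(Add(387, 2147), -1)), c), Rational(1, 2)) = Pow(Add(Mul(Add(-941, -1619), Pow(Add(387, 2147), -1)), 568), Rational(1, 2)) = Pow(Add(Mul(-2560, Pow(2534, -1)), 568), Rational(1, 2)) = Pow(Add(Mul(-2560, Rational(1, 2534)), 568), Rational(1, 2)) = Pow(Add(Rational(-1280, 1267), 568), Rational(1, 2)) = Pow(Rational(718376, 1267), Rational(1, 2)) = Mul(Rational(2, 1267), Pow(227545598, Rational(1, 2)))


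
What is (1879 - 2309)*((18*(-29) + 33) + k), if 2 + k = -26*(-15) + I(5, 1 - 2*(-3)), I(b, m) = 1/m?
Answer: 303580/7 ≈ 43369.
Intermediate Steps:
k = 2717/7 (k = -2 + (-26*(-15) + 1/(1 - 2*(-3))) = -2 + (390 + 1/(1 + 6)) = -2 + (390 + 1/7) = -2 + (390 + ⅐) = -2 + 2731/7 = 2717/7 ≈ 388.14)
(1879 - 2309)*((18*(-29) + 33) + k) = (1879 - 2309)*((18*(-29) + 33) + 2717/7) = -430*((-522 + 33) + 2717/7) = -430*(-489 + 2717/7) = -430*(-706/7) = 303580/7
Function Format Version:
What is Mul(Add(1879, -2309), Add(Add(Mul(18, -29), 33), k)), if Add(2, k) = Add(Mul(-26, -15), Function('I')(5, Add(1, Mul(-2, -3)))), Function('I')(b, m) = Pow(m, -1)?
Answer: Rational(303580, 7) ≈ 43369.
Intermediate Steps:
k = Rational(2717, 7) (k = Add(-2, Add(Mul(-26, -15), Pow(Add(1, Mul(-2, -3)), -1))) = Add(-2, Add(390, Pow(Add(1, 6), -1))) = Add(-2, Add(390, Pow(7, -1))) = Add(-2, Add(390, Rational(1, 7))) = Add(-2, Rational(2731, 7)) = Rational(2717, 7) ≈ 388.14)
Mul(Add(1879, -2309), Add(Add(Mul(18, -29), 33), k)) = Mul(Add(1879, -2309), Add(Add(Mul(18, -29), 33), Rational(2717, 7))) = Mul(-430, Add(Add(-522, 33), Rational(2717, 7))) = Mul(-430, Add(-489, Rational(2717, 7))) = Mul(-430, Rational(-706, 7)) = Rational(303580, 7)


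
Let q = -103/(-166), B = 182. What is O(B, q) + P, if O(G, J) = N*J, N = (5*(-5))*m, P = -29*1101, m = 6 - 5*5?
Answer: -5251289/166 ≈ -31634.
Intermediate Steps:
m = -19 (m = 6 - 25 = -19)
q = 103/166 (q = -103*(-1/166) = 103/166 ≈ 0.62048)
P = -31929
N = 475 (N = (5*(-5))*(-19) = -25*(-19) = 475)
O(G, J) = 475*J
O(B, q) + P = 475*(103/166) - 31929 = 48925/166 - 31929 = -5251289/166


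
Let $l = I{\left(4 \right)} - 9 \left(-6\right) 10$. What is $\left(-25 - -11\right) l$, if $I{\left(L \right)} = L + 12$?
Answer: $-7784$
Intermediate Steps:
$I{\left(L \right)} = 12 + L$
$l = 556$ ($l = \left(12 + 4\right) - 9 \left(-6\right) 10 = 16 - \left(-54\right) 10 = 16 - -540 = 16 + 540 = 556$)
$\left(-25 - -11\right) l = \left(-25 - -11\right) 556 = \left(-25 + 11\right) 556 = \left(-14\right) 556 = -7784$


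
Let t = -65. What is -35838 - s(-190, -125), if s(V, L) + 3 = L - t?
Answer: -35775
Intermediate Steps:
s(V, L) = 62 + L (s(V, L) = -3 + (L - 1*(-65)) = -3 + (L + 65) = -3 + (65 + L) = 62 + L)
-35838 - s(-190, -125) = -35838 - (62 - 125) = -35838 - 1*(-63) = -35838 + 63 = -35775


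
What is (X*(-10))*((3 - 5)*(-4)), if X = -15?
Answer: 1200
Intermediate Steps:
(X*(-10))*((3 - 5)*(-4)) = (-15*(-10))*((3 - 5)*(-4)) = 150*(-2*(-4)) = 150*8 = 1200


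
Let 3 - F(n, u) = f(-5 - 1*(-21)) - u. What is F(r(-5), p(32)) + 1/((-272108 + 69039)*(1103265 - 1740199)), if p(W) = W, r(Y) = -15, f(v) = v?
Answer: 2457489458475/129341550446 ≈ 19.000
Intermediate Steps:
F(n, u) = -13 + u (F(n, u) = 3 - ((-5 - 1*(-21)) - u) = 3 - ((-5 + 21) - u) = 3 - (16 - u) = 3 + (-16 + u) = -13 + u)
F(r(-5), p(32)) + 1/((-272108 + 69039)*(1103265 - 1740199)) = (-13 + 32) + 1/((-272108 + 69039)*(1103265 - 1740199)) = 19 + 1/(-203069*(-636934)) = 19 + 1/129341550446 = 2457489458475/129341550446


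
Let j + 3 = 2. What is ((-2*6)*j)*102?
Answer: 1224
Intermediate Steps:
j = -1 (j = -3 + 2 = -1)
((-2*6)*j)*102 = (-2*6*(-1))*102 = -12*(-1)*102 = 12*102 = 1224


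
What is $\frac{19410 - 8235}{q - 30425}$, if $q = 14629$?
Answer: $- \frac{11175}{15796} \approx -0.70746$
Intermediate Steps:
$\frac{19410 - 8235}{q - 30425} = \frac{19410 - 8235}{14629 - 30425} = \frac{11175}{-15796} = 11175 \left(- \frac{1}{15796}\right) = - \frac{11175}{15796}$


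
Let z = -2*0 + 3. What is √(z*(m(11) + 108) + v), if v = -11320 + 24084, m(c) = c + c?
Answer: √13154 ≈ 114.69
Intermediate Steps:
z = 3 (z = 0 + 3 = 3)
m(c) = 2*c
v = 12764
√(z*(m(11) + 108) + v) = √(3*(2*11 + 108) + 12764) = √(3*(22 + 108) + 12764) = √(3*130 + 12764) = √(390 + 12764) = √13154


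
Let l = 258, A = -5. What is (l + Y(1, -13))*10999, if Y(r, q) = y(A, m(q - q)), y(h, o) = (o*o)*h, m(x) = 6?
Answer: 857922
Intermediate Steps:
y(h, o) = h*o² (y(h, o) = o²*h = h*o²)
Y(r, q) = -180 (Y(r, q) = -5*6² = -5*36 = -180)
(l + Y(1, -13))*10999 = (258 - 180)*10999 = 78*10999 = 857922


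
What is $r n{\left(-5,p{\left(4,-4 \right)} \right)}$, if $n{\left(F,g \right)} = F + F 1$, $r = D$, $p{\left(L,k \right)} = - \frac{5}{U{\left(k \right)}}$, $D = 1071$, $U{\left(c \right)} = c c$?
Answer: $-10710$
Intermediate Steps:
$U{\left(c \right)} = c^{2}$
$p{\left(L,k \right)} = - \frac{5}{k^{2}}$
$r = 1071$
$n{\left(F,g \right)} = 2 F$ ($n{\left(F,g \right)} = F + F = 2 F$)
$r n{\left(-5,p{\left(4,-4 \right)} \right)} = 1071 \cdot 2 \left(-5\right) = 1071 \left(-10\right) = -10710$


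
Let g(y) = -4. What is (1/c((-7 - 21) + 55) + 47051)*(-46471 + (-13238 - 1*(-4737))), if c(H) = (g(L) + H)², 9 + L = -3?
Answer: -1368251980560/529 ≈ -2.5865e+9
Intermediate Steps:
L = -12 (L = -9 - 3 = -12)
c(H) = (-4 + H)²
(1/c((-7 - 21) + 55) + 47051)*(-46471 + (-13238 - 1*(-4737))) = (1/((-4 + ((-7 - 21) + 55))²) + 47051)*(-46471 + (-13238 - 1*(-4737))) = (1/((-4 + (-28 + 55))²) + 47051)*(-46471 + (-13238 + 4737)) = (1/((-4 + 27)²) + 47051)*(-46471 - 8501) = (1/(23²) + 47051)*(-54972) = (1/529 + 47051)*(-54972) = (24889980/529)*(-54972) = -1368251980560/529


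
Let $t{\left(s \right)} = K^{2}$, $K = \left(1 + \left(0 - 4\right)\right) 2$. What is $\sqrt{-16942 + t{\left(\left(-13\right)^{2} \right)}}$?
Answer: $i \sqrt{16906} \approx 130.02 i$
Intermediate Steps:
$K = -6$ ($K = \left(1 + \left(0 - 4\right)\right) 2 = \left(1 - 4\right) 2 = \left(-3\right) 2 = -6$)
$t{\left(s \right)} = 36$ ($t{\left(s \right)} = \left(-6\right)^{2} = 36$)
$\sqrt{-16942 + t{\left(\left(-13\right)^{2} \right)}} = \sqrt{-16942 + 36} = \sqrt{-16906} = i \sqrt{16906}$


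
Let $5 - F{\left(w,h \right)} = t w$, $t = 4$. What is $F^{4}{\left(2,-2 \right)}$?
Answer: $81$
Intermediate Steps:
$F{\left(w,h \right)} = 5 - 4 w$
$F^{4}{\left(2,-2 \right)} = \left(5 - 8\right)^{4} = \left(-3\right)^{4} = 81$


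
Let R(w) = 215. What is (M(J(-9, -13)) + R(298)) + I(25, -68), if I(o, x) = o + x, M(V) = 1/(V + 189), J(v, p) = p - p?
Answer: 32509/189 ≈ 172.01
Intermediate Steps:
J(v, p) = 0
M(V) = 1/(189 + V)
(M(J(-9, -13)) + R(298)) + I(25, -68) = (1/(189 + 0) + 215) + (25 - 68) = (1/189 + 215) - 43 = 40636/189 - 43 = 32509/189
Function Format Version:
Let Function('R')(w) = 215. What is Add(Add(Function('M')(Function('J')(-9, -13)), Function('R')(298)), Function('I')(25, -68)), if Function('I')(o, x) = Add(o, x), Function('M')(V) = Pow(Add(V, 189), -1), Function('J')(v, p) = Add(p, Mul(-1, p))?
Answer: Rational(32509, 189) ≈ 172.01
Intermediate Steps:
Function('J')(v, p) = 0
Function('M')(V) = Pow(Add(189, V), -1)
Add(Add(Function('M')(Function('J')(-9, -13)), Function('R')(298)), Function('I')(25, -68)) = Add(Add(Pow(Add(189, 0), -1), 215), Add(25, -68)) = Add(Add(Pow(189, -1), 215), -43) = Add(Add(Rational(1, 189), 215), -43) = Add(Rational(40636, 189), -43) = Rational(32509, 189)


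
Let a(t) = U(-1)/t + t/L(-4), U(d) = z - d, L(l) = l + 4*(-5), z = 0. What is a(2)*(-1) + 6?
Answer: 67/12 ≈ 5.5833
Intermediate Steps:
L(l) = -20 + l (L(l) = l - 20 = -20 + l)
U(d) = -d (U(d) = 0 - d = -d)
a(t) = 1/t - t/24 (a(t) = (-1*(-1))/t + t/(-20 - 4) = 1/t + t/(-24) = 1/t + t*(-1/24) = 1/t - t/24)
a(2)*(-1) + 6 = (1/2 - 1/24*2)*(-1) + 6 = (½ - 1/12)*(-1) + 6 = (5/12)*(-1) + 6 = -5/12 + 6 = 67/12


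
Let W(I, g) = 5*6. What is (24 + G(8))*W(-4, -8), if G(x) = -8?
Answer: 480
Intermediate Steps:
W(I, g) = 30
(24 + G(8))*W(-4, -8) = (24 - 8)*30 = 16*30 = 480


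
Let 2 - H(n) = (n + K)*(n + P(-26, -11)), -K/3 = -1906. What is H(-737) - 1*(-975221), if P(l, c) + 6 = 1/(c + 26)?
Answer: 70136609/15 ≈ 4.6758e+6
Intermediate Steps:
K = 5718 (K = -3*(-1906) = 5718)
P(l, c) = -6 + 1/(26 + c) (P(l, c) = -6 + 1/(c + 26) = -6 + 1/(26 + c))
H(n) = 2 - (5718 + n)*(-89/15 + n) (H(n) = 2 - (n + 5718)*(n + (-155 - 6*(-11))/(26 - 11)) = 2 - (5718 + n)*(n + (-155 + 66)/15) = 2 - (5718 + n)*(n + (1/15)*(-89)) = 2 - (5718 + n)*(n - 89/15) = 2 - (5718 + n)*(-89/15 + n))
H(-737) - 1*(-975221) = (169644/5 - 1*(-737)² - 85681/15*(-737)) - 1*(-975221) = (169644/5 - 1*543169 + 63146897/15) + 975221 = (169644/5 - 543169 + 63146897/15) + 975221 = 55508294/15 + 975221 = 70136609/15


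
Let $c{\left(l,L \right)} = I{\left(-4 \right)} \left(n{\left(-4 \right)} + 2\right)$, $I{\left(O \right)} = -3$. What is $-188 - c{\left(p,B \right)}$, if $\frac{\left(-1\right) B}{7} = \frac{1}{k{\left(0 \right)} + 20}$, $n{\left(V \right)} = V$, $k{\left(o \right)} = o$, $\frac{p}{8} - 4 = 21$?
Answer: $-194$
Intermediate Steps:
$p = 200$ ($p = 32 + 8 \cdot 21 = 32 + 168 = 200$)
$B = - \frac{7}{20}$ ($B = - \frac{7}{0 + 20} = - \frac{7}{20} \approx -0.35$)
$c{\left(l,L \right)} = 6$ ($c{\left(l,L \right)} = - 3 \left(-4 + 2\right) = \left(-3\right) \left(-2\right) = 6$)
$-188 - c{\left(p,B \right)} = -188 - 6 = -194$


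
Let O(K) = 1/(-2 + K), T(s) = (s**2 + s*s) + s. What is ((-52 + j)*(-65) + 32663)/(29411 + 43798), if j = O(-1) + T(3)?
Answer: 104099/219627 ≈ 0.47398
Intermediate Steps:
T(s) = s + 2*s**2 (T(s) = (s**2 + s**2) + s = 2*s**2 + s = s + 2*s**2)
j = 62/3 (j = 1/(-2 - 1) + 3*(1 + 2*3) = 1/(-3) + 3*(1 + 6) = -1/3 + 3*7 = -1/3 + 21 = 62/3 ≈ 20.667)
((-52 + j)*(-65) + 32663)/(29411 + 43798) = ((-52 + 62/3)*(-65) + 32663)/(29411 + 43798) = (-94/3*(-65) + 32663)/73209 = (6110/3 + 32663)*(1/73209) = (104099/3)*(1/73209) = 104099/219627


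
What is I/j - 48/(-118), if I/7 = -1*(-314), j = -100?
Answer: -63641/2950 ≈ -21.573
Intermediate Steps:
I = 2198 (I = 7*(-1*(-314)) = 7*314 = 2198)
I/j - 48/(-118) = 2198/(-100) - 48/(-118) = 2198*(-1/100) - 48*(-1/118) = -1099/50 + 24/59 = -63641/2950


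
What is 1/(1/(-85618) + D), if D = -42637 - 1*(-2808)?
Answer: -85618/3410079323 ≈ -2.5107e-5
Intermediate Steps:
D = -39829 (D = -42637 + 2808 = -39829)
1/(1/(-85618) + D) = 1/(1/(-85618) - 39829) = 1/(-1/85618 - 39829) = 1/(-3410079323/85618) = -85618/3410079323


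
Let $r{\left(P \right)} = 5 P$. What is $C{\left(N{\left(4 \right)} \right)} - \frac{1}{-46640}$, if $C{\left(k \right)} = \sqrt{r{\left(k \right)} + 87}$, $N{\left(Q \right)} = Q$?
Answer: $\frac{1}{46640} + \sqrt{107} \approx 10.344$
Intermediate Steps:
$C{\left(k \right)} = \sqrt{87 + 5 k}$ ($C{\left(k \right)} = \sqrt{5 k + 87} = \sqrt{87 + 5 k}$)
$C{\left(N{\left(4 \right)} \right)} - \frac{1}{-46640} = \sqrt{87 + 5 \cdot 4} - \frac{1}{-46640} = \sqrt{87 + 20} - - \frac{1}{46640} = \sqrt{107} + \frac{1}{46640} = \frac{1}{46640} + \sqrt{107}$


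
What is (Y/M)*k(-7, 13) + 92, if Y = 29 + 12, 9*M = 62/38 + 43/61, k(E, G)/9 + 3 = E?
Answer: -19120627/1354 ≈ -14122.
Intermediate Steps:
k(E, G) = -27 + 9*E
M = 2708/10431 (M = (62/38 + 43/61)/9 = (62*(1/38) + 43*(1/61))/9 = (31/19 + 43/61)/9 = (1/9)*(2708/1159) = 2708/10431 ≈ 0.25961)
Y = 41
(Y/M)*k(-7, 13) + 92 = (41/(2708/10431))*(-27 + 9*(-7)) + 92 = (41*(10431/2708))*(-27 - 63) + 92 = (427671/2708)*(-90) + 92 = -19245195/1354 + 92 = -19120627/1354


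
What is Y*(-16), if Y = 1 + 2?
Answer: -48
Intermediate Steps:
Y = 3
Y*(-16) = 3*(-16) = -48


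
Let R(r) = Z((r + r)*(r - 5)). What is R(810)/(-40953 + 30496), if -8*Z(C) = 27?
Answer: 27/83656 ≈ 0.00032275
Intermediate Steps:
Z(C) = -27/8 (Z(C) = -⅛*27 = -27/8)
R(r) = -27/8
R(810)/(-40953 + 30496) = -27/(8*(-40953 + 30496)) = -27/8/(-10457) = -27/8*(-1/10457) = 27/83656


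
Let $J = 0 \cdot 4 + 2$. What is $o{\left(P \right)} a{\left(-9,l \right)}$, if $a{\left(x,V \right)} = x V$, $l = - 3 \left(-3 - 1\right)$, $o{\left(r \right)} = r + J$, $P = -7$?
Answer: $540$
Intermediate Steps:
$J = 2$ ($J = 0 + 2 = 2$)
$o{\left(r \right)} = 2 + r$ ($o{\left(r \right)} = r + 2 = 2 + r$)
$l = 12$ ($l = \left(-3\right) \left(-4\right) = 12$)
$a{\left(x,V \right)} = V x$
$o{\left(P \right)} a{\left(-9,l \right)} = \left(2 - 7\right) 12 \left(-9\right) = \left(-5\right) \left(-108\right) = 540$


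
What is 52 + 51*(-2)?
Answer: -50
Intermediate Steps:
52 + 51*(-2) = 52 - 102 = -50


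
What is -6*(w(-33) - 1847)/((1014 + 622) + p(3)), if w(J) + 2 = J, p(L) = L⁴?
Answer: 11292/1717 ≈ 6.5766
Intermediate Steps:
w(J) = -2 + J
-6*(w(-33) - 1847)/((1014 + 622) + p(3)) = -6*((-2 - 33) - 1847)/((1014 + 622) + 3⁴) = -6*(-35 - 1847)/(1636 + 81) = -(-11292)/1717 = -6*(-1882/1717) = 11292/1717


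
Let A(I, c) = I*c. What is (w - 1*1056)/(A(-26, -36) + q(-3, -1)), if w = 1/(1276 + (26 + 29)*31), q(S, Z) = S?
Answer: -3147935/2781273 ≈ -1.1318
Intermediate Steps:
w = 1/2981 (w = 1/(1276 + 55*31) = 1/(1276 + 1705) = 1/2981 ≈ 0.00033546)
(w - 1*1056)/(A(-26, -36) + q(-3, -1)) = (1/2981 - 1*1056)/(-26*(-36) - 3) = (1/2981 - 1056)/(936 - 3) = -3147935/2981/933 = -3147935/2981*1/933 = -3147935/2781273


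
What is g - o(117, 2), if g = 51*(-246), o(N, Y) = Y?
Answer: -12548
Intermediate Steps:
g = -12546
g - o(117, 2) = -12546 - 1*2 = -12546 - 2 = -12548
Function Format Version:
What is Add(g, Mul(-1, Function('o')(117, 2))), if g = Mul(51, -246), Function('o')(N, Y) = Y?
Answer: -12548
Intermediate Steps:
g = -12546
Add(g, Mul(-1, Function('o')(117, 2))) = Add(-12546, Mul(-1, 2)) = Add(-12546, -2) = -12548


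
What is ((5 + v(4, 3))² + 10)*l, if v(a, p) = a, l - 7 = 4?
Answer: 1001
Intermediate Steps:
l = 11 (l = 7 + 4 = 11)
((5 + v(4, 3))² + 10)*l = ((5 + 4)² + 10)*11 = (9² + 10)*11 = (81 + 10)*11 = 91*11 = 1001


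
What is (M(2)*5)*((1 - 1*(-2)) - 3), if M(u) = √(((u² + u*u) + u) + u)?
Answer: 0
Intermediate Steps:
M(u) = √(2*u + 2*u²) (M(u) = √(((u² + u²) + u) + u) = √((2*u² + u) + u) = √((u + 2*u²) + u) = √(2*u + 2*u²))
(M(2)*5)*((1 - 1*(-2)) - 3) = ((√2*√(2*(1 + 2)))*5)*((1 - 1*(-2)) - 3) = ((√2*√(2*3))*5)*((1 + 2) - 3) = ((√2*√6)*5)*(3 - 3) = ((2*√3)*5)*0 = (10*√3)*0 = 0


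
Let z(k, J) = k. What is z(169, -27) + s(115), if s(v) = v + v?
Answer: 399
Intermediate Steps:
s(v) = 2*v
z(169, -27) + s(115) = 169 + 2*115 = 169 + 230 = 399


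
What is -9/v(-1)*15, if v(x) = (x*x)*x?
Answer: 135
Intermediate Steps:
v(x) = x³ (v(x) = x²*x = x³)
-9/v(-1)*15 = -9/((-1)³)*15 = -9/(-1)*15 = -9*(-1)*15 = 9*15 = 135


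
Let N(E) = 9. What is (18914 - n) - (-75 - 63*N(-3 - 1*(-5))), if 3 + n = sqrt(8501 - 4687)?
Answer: 19559 - sqrt(3814) ≈ 19497.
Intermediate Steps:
n = -3 + sqrt(3814) (n = -3 + sqrt(8501 - 4687) = -3 + sqrt(3814) ≈ 58.758)
(18914 - n) - (-75 - 63*N(-3 - 1*(-5))) = (18914 - (-3 + sqrt(3814))) - (-75 - 63*9) = (18914 + (3 - sqrt(3814))) - (-75 - 567) = (18917 - sqrt(3814)) - 1*(-642) = (18917 - sqrt(3814)) + 642 = 19559 - sqrt(3814)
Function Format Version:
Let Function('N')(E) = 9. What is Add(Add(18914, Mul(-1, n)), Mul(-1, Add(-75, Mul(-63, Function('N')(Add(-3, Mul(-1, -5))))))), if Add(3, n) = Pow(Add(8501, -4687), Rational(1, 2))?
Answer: Add(19559, Mul(-1, Pow(3814, Rational(1, 2)))) ≈ 19497.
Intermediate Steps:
n = Add(-3, Pow(3814, Rational(1, 2))) (n = Add(-3, Pow(Add(8501, -4687), Rational(1, 2))) = Add(-3, Pow(3814, Rational(1, 2))) ≈ 58.758)
Add(Add(18914, Mul(-1, n)), Mul(-1, Add(-75, Mul(-63, Function('N')(Add(-3, Mul(-1, -5))))))) = Add(Add(18914, Mul(-1, Add(-3, Pow(3814, Rational(1, 2))))), Mul(-1, Add(-75, Mul(-63, 9)))) = Add(Add(18914, Add(3, Mul(-1, Pow(3814, Rational(1, 2))))), Mul(-1, Add(-75, -567))) = Add(Add(18917, Mul(-1, Pow(3814, Rational(1, 2)))), Mul(-1, -642)) = Add(Add(18917, Mul(-1, Pow(3814, Rational(1, 2)))), 642) = Add(19559, Mul(-1, Pow(3814, Rational(1, 2))))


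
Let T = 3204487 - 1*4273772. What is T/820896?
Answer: -1069285/820896 ≈ -1.3026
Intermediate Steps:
T = -1069285 (T = 3204487 - 4273772 = -1069285)
T/820896 = -1069285/820896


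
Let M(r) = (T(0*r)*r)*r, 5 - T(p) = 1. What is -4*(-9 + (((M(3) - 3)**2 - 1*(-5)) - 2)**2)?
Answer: -4769820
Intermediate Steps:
T(p) = 4 (T(p) = 5 - 1*1 = 5 - 1 = 4)
M(r) = 4*r**2 (M(r) = (4*r)*r = 4*r**2)
-4*(-9 + (((M(3) - 3)**2 - 1*(-5)) - 2)**2) = -4*(-9 + (((4*3**2 - 3)**2 - 1*(-5)) - 2)**2) = -4*(-9 + (((4*9 - 3)**2 + 5) - 2)**2) = -4*(-9 + (((36 - 3)**2 + 5) - 2)**2) = -4*(-9 + ((33**2 + 5) - 2)**2) = -4*(-9 + ((1089 + 5) - 2)**2) = -4*(-9 + (1094 - 2)**2) = -4*(-9 + 1092**2) = -4*(-9 + 1192464) = -4*1192455 = -4769820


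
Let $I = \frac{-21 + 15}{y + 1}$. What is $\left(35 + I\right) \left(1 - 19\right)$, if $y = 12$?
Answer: $- \frac{8082}{13} \approx -621.69$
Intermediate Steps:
$I = - \frac{6}{13}$ ($I = \frac{-21 + 15}{12 + 1} = - \frac{6}{13} \approx -0.46154$)
$\left(35 + I\right) \left(1 - 19\right) = \left(35 - \frac{6}{13}\right) \left(1 - 19\right) = \frac{449}{13} \left(-18\right) = - \frac{8082}{13}$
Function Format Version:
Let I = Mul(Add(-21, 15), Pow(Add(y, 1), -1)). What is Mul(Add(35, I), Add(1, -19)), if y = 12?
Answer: Rational(-8082, 13) ≈ -621.69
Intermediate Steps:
I = Rational(-6, 13) (I = Mul(Add(-21, 15), Pow(Add(12, 1), -1)) = Mul(-6, Pow(13, -1)) = Mul(-6, Rational(1, 13)) = Rational(-6, 13) ≈ -0.46154)
Mul(Add(35, I), Add(1, -19)) = Mul(Add(35, Rational(-6, 13)), Add(1, -19)) = Mul(Rational(449, 13), -18) = Rational(-8082, 13)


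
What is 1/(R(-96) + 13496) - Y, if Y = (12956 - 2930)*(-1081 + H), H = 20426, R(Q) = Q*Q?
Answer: -4405059854639/22712 ≈ -1.9395e+8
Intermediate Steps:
R(Q) = Q²
Y = 193952970 (Y = (12956 - 2930)*(-1081 + 20426) = 10026*19345 = 193952970)
1/(R(-96) + 13496) - Y = 1/((-96)² + 13496) - 1*193952970 = 1/(9216 + 13496) - 193952970 = 1/22712 - 193952970 = -4405059854639/22712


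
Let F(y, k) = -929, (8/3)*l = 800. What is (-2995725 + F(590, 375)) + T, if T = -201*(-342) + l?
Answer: -2927612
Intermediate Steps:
l = 300 (l = (3/8)*800 = 300)
T = 69042 (T = -201*(-342) + 300 = 68742 + 300 = 69042)
(-2995725 + F(590, 375)) + T = (-2995725 - 929) + 69042 = -2996654 + 69042 = -2927612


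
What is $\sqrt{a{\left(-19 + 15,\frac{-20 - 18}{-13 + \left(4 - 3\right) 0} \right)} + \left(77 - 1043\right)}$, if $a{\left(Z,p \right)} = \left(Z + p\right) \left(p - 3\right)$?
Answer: $\frac{2 i \sqrt{40810}}{13} \approx 31.079 i$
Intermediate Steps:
$a{\left(Z,p \right)} = \left(-3 + p\right) \left(Z + p\right)$ ($a{\left(Z,p \right)} = \left(Z + p\right) \left(-3 + p\right) = \left(-3 + p\right) \left(Z + p\right)$)
$\sqrt{a{\left(-19 + 15,\frac{-20 - 18}{-13 + \left(4 - 3\right) 0} \right)} + \left(77 - 1043\right)} = \sqrt{\left(\left(\frac{-20 - 18}{-13 + \left(4 - 3\right) 0}\right)^{2} - 3 \left(-19 + 15\right) - 3 \frac{-20 - 18}{-13 + \left(4 - 3\right) 0} + \left(-19 + 15\right) \frac{-20 - 18}{-13 + \left(4 - 3\right) 0}\right) + \left(77 - 1043\right)} = \sqrt{\left(\left(- \frac{38}{-13 + 1 \cdot 0}\right)^{2} - -12 - 3 \left(- \frac{38}{-13 + 1 \cdot 0}\right) - 4 \left(- \frac{38}{-13 + 1 \cdot 0}\right)\right) + \left(77 - 1043\right)} = \sqrt{\left(\left(- \frac{38}{-13 + 0}\right)^{2} + 12 - 3 \left(- \frac{38}{-13 + 0}\right) - 4 \left(- \frac{38}{-13 + 0}\right)\right) - 966} = \sqrt{\left(\left(- \frac{38}{-13}\right)^{2} + 12 - 3 \left(- \frac{38}{-13}\right) - 4 \left(- \frac{38}{-13}\right)\right) - 966} = \sqrt{\left(\left(\left(-38\right) \left(- \frac{1}{13}\right)\right)^{2} + 12 - 3 \left(\left(-38\right) \left(- \frac{1}{13}\right)\right) - 4 \left(\left(-38\right) \left(- \frac{1}{13}\right)\right)\right) - 966} = \sqrt{\left(\left(\frac{38}{13}\right)^{2} + 12 - \frac{114}{13} - \frac{152}{13}\right) - 966} = \sqrt{\left(\frac{1444}{169} + 12 - \frac{114}{13} - \frac{152}{13}\right) - 966} = \sqrt{\frac{14}{169} - 966} = \sqrt{- \frac{163240}{169}} = \frac{2 i \sqrt{40810}}{13}$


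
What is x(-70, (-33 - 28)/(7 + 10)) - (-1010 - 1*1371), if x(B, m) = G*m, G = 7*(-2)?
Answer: 41331/17 ≈ 2431.2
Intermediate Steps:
G = -14
x(B, m) = -14*m
x(-70, (-33 - 28)/(7 + 10)) - (-1010 - 1*1371) = -14*(-33 - 28)/(7 + 10) - (-1010 - 1*1371) = -(-854)/17 - (-1010 - 1371) = -(-854)/17 - 1*(-2381) = -14*(-61/17) + 2381 = 854/17 + 2381 = 41331/17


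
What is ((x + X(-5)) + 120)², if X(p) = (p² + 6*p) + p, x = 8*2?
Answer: 15876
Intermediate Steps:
x = 16
X(p) = p² + 7*p
((x + X(-5)) + 120)² = ((16 - 5*(7 - 5)) + 120)² = ((16 - 5*2) + 120)² = ((16 - 10) + 120)² = (6 + 120)² = 126² = 15876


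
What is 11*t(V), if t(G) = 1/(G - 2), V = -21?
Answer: -11/23 ≈ -0.47826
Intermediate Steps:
t(G) = 1/(-2 + G)
11*t(V) = 11/(-2 - 21) = 11/(-23) = 11*(-1/23) = -11/23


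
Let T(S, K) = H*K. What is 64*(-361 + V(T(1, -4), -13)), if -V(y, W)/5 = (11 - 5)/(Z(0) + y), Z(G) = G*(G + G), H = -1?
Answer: -23584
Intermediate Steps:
Z(G) = 2*G² (Z(G) = G*(2*G) = 2*G²)
T(S, K) = -K
V(y, W) = -30/y (V(y, W) = -5*(11 - 5)/(2*0² + y) = -30/(2*0 + y) = -30/(0 + y) = -30/y)
64*(-361 + V(T(1, -4), -13)) = 64*(-361 - 30/((-1*(-4)))) = 64*(-361 - 30/4) = 64*(-361 - 30*¼) = 64*(-361 - 15/2) = 64*(-737/2) = -23584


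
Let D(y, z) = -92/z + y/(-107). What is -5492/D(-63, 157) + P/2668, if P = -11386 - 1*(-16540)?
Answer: -123074862953/62698 ≈ -1.9630e+6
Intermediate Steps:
D(y, z) = -92/z - y/107 (D(y, z) = -92/z + y*(-1/107) = -92/z - y/107)
P = 5154 (P = -11386 + 16540 = 5154)
-5492/D(-63, 157) + P/2668 = -5492/(-92/157 - 1/107*(-63)) + 5154/2668 = -5492/(-92*1/157 + 63/107) + 5154*(1/2668) = -5492/(-92/157 + 63/107) + 2577/1334 = -5492/47/16799 + 2577/1334 = -5492*16799/47 + 2577/1334 = -92260108/47 + 2577/1334 = -123074862953/62698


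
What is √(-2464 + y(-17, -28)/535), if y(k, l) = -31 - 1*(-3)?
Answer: 46*I*√333305/535 ≈ 49.639*I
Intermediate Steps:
y(k, l) = -28 (y(k, l) = -31 + 3 = -28)
√(-2464 + y(-17, -28)/535) = √(-2464 - 28/535) = √(-1318268/535) = 46*I*√333305/535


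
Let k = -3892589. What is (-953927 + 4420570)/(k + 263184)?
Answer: -3466643/3629405 ≈ -0.95515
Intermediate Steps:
(-953927 + 4420570)/(k + 263184) = (-953927 + 4420570)/(-3892589 + 263184) = 3466643/(-3629405) = 3466643*(-1/3629405) = -3466643/3629405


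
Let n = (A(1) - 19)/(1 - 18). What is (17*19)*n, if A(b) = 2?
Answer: 323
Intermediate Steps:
n = 1 (n = (2 - 19)/(1 - 18) = -17/(-17) = -17*(-1/17) = 1)
(17*19)*n = (17*19)*1 = 323*1 = 323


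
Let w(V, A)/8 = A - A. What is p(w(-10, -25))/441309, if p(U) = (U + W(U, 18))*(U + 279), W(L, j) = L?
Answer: 0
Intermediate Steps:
w(V, A) = 0 (w(V, A) = 8*(A - A) = 8*0 = 0)
p(U) = 2*U*(279 + U) (p(U) = (U + U)*(U + 279) = (2*U)*(279 + U) = 2*U*(279 + U))
p(w(-10, -25))/441309 = (2*0*(279 + 0))/441309 = (2*0*279)*(1/441309) = 0*(1/441309) = 0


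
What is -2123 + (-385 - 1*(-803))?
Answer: -1705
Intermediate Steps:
-2123 + (-385 - 1*(-803)) = -2123 + (-385 + 803) = -2123 + 418 = -1705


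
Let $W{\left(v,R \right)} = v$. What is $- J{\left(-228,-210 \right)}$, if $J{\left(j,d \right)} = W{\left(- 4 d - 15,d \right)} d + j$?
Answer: $173478$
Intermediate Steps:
$J{\left(j,d \right)} = j + d \left(-15 - 4 d\right)$ ($J{\left(j,d \right)} = \left(- 4 d - 15\right) d + j = \left(-15 - 4 d\right) d + j = d \left(-15 - 4 d\right) + j = j + d \left(-15 - 4 d\right)$)
$- J{\left(-228,-210 \right)} = - (-228 - - 210 \left(15 + 4 \left(-210\right)\right)) = - (-228 - - 210 \left(15 - 840\right)) = - (-228 - \left(-210\right) \left(-825\right)) = - (-228 - 173250) = \left(-1\right) \left(-173478\right) = 173478$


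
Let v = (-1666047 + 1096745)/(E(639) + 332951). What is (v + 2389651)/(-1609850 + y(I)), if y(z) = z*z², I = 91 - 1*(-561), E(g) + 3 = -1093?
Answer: 793017063303/91445286152090 ≈ 0.0086720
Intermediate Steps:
E(g) = -1096 (E(g) = -3 - 1093 = -1096)
I = 652 (I = 91 + 561 = 652)
y(z) = z³
v = -569302/331855 (v = (-1666047 + 1096745)/(-1096 + 332951) = -569302/331855 ≈ -1.7155)
(v + 2389651)/(-1609850 + y(I)) = (-569302/331855 + 2389651)/(-1609850 + 652³) = 793017063303/(331855*(-1609850 + 277167808)) = (793017063303/331855)/275557958 = (793017063303/331855)*(1/275557958) = 793017063303/91445286152090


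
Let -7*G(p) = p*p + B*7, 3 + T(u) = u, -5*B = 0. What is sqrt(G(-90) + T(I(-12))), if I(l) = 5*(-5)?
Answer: 2*I*sqrt(14518)/7 ≈ 34.426*I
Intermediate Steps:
B = 0 (B = -1/5*0 = 0)
I(l) = -25
T(u) = -3 + u
G(p) = -p**2/7 (G(p) = -(p*p + 0*7)/7 = -(p**2 + 0)/7 = -p**2/7)
sqrt(G(-90) + T(I(-12))) = sqrt(-1/7*(-90)**2 + (-3 - 25)) = sqrt(-1/7*8100 - 28) = sqrt(-8100/7 - 28) = sqrt(-8296/7) = 2*I*sqrt(14518)/7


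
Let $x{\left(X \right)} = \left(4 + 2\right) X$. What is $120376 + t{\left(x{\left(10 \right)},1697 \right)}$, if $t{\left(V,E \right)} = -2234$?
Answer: $118142$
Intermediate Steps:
$x{\left(X \right)} = 6 X$
$120376 + t{\left(x{\left(10 \right)},1697 \right)} = 120376 - 2234 = 118142$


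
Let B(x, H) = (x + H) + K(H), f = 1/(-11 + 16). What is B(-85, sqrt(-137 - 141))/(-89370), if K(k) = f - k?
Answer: 212/223425 ≈ 0.00094886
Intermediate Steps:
f = 1/5 ≈ 0.20000
K(k) = 1/5 - k
B(x, H) = 1/5 + x (B(x, H) = (x + H) + (1/5 - H) = (H + x) + (1/5 - H) = 1/5 + x)
B(-85, sqrt(-137 - 141))/(-89370) = (1/5 - 85)/(-89370) = -424/5*(-1/89370) = 212/223425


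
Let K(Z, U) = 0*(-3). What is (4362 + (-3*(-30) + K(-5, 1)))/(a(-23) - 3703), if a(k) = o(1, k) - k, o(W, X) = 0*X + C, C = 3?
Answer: -4452/3677 ≈ -1.2108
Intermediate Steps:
o(W, X) = 3 (o(W, X) = 0*X + 3 = 0 + 3 = 3)
K(Z, U) = 0
a(k) = 3 - k
(4362 + (-3*(-30) + K(-5, 1)))/(a(-23) - 3703) = (4362 + (-3*(-30) + 0))/((3 - 1*(-23)) - 3703) = (4362 + (90 + 0))/((3 + 23) - 3703) = (4362 + 90)/(26 - 3703) = 4452/(-3677) = 4452*(-1/3677) = -4452/3677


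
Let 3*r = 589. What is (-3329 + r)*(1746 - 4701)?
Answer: 9257030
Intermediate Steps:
r = 589/3 (r = (⅓)*589 = 589/3 ≈ 196.33)
(-3329 + r)*(1746 - 4701) = (-3329 + 589/3)*(1746 - 4701) = -9398/3*(-2955) = 9257030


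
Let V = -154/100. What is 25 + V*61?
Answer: -3447/50 ≈ -68.940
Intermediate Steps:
V = -77/50 (V = -154*1/100 = -77/50 ≈ -1.5400)
25 + V*61 = 25 - 77/50*61 = 25 - 4697/50 = -3447/50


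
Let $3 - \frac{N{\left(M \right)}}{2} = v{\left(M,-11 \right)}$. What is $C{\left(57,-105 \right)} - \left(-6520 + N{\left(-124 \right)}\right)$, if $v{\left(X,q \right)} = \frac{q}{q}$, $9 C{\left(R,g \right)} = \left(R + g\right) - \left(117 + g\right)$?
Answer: $\frac{19528}{3} \approx 6509.3$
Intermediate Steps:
$C{\left(R,g \right)} = -13 + \frac{R}{9}$ ($C{\left(R,g \right)} = \frac{\left(R + g\right) - \left(117 + g\right)}{9} = \frac{-117 + R}{9} = -13 + \frac{R}{9}$)
$v{\left(X,q \right)} = 1$
$N{\left(M \right)} = 4$ ($N{\left(M \right)} = 6 - 2 = 4$)
$C{\left(57,-105 \right)} - \left(-6520 + N{\left(-124 \right)}\right) = \left(-13 + \frac{1}{9} \cdot 57\right) + \left(6520 - 4\right) = \left(-13 + \frac{19}{3}\right) + \left(6520 - 4\right) = - \frac{20}{3} + 6516 = \frac{19528}{3}$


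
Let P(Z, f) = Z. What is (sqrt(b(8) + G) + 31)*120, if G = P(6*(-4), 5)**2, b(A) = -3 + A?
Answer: 3720 + 120*sqrt(581) ≈ 6612.5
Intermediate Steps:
G = 576 (G = (6*(-4))**2 = (-24)**2 = 576)
(sqrt(b(8) + G) + 31)*120 = (sqrt((-3 + 8) + 576) + 31)*120 = (sqrt(5 + 576) + 31)*120 = (sqrt(581) + 31)*120 = (31 + sqrt(581))*120 = 3720 + 120*sqrt(581)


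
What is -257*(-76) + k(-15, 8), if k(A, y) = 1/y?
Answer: 156257/8 ≈ 19532.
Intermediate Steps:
-257*(-76) + k(-15, 8) = -257*(-76) + 1/8 = 19532 + ⅛ = 156257/8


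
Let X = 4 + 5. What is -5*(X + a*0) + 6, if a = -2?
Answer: -39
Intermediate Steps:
X = 9
-5*(X + a*0) + 6 = -5*(9 - 2*0) + 6 = -5*(9 + 0) + 6 = -5*9 + 6 = -45 + 6 = -39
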